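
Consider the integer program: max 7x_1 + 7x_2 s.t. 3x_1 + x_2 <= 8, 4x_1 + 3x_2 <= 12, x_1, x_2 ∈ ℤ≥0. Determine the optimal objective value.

28

(x_1,x_2)=(0,4) is feasible, giving 28.
(x_1,x_2)=(0,3) is feasible, giving 21.
No feasible integer point exceeds 28.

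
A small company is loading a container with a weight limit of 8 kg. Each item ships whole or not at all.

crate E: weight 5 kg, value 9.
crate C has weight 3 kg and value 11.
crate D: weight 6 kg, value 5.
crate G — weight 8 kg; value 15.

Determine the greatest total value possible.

20

This is a 0-1 knapsack instance.
Allowing fractional choices, the relaxed optimum would be about 20.4, but items are indivisible.
crate G: weight 8 ≤ 8, value 15.
crate E + crate C: weight 5 + 3 = 8 ≤ 8, value 9 + 11 = 20.
Best is crate E and crate C with total value 20.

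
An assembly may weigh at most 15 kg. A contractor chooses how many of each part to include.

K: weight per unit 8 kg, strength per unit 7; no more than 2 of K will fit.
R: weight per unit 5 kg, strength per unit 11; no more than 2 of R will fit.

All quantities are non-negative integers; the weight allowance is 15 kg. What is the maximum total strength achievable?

22

R has the best ratio (11/5); taking only R gives at most 2×11 = 22 (stopped by the supply cap of 2).
Optimal: 2×R: weight 10 ≤ 15, strength 2·11 = 22.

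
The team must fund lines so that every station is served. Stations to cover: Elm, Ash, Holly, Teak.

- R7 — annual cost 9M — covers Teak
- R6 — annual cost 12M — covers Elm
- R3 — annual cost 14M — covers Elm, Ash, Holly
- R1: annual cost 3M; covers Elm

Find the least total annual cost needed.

The greedy cost-per-new-station heuristic would pick R1, R3, and R7 for 26, but a cheaper cover exists.
Choose R7 and R3: together they cover Elm, Ash, Holly, Teak — every station.
Total annual cost: 9 + 14 = 23.
No cover costs less than 23.

23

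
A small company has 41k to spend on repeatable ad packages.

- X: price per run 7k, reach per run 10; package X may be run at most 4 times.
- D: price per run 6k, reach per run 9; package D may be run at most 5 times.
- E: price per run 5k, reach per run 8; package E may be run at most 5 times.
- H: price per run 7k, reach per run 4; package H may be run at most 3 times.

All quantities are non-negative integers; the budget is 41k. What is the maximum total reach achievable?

62

E has the best ratio (8/5); taking only E gives at most 5×8 = 40 (stopped by the supply cap of 5).
Mixing does better — 1×X, 4×D, and 2×E: price 41 ≤ 41, reach 1·10 + 4·9 + 2·8 = 62.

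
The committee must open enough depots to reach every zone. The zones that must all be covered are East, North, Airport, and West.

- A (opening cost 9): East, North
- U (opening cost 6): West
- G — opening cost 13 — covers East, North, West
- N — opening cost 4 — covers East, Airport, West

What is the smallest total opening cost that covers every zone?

Choose A and N: together they cover East, North, Airport, West — every zone.
Total opening cost: 9 + 4 = 13.

13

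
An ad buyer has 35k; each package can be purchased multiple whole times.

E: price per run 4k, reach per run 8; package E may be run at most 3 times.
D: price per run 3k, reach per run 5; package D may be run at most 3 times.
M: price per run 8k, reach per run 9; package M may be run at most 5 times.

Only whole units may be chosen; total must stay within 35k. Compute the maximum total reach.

3×E, 2×D, and 2×M: price 34 ≤ 35, reach 3·8 + 2·5 + 2·9 = 52.
2×E, 3×D, and 2×M: price 33 ≤ 35, reach 2·8 + 3·5 + 2·9 = 49.
Best is 52.

52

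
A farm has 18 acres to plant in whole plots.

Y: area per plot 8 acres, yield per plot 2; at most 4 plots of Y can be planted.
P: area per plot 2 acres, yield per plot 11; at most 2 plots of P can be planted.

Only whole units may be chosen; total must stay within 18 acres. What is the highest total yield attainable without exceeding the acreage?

24

This is a bounded integer knapsack.
Take 1×Y and 2×P: area 12 ≤ 18, yield 1·2 + 2·11 = 24.
P has the best ratio (11/2) and is taken to its limit of 2; remaining capacity is filled optimally with the others.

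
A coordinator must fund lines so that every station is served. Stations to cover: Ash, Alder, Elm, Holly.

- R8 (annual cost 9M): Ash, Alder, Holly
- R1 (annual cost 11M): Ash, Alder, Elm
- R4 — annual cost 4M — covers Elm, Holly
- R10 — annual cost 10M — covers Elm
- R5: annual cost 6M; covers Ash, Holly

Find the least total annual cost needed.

13

Choose R8 and R4: together they cover Ash, Alder, Elm, Holly — every station.
Total annual cost: 9 + 4 = 13.
No cover costs less than 13.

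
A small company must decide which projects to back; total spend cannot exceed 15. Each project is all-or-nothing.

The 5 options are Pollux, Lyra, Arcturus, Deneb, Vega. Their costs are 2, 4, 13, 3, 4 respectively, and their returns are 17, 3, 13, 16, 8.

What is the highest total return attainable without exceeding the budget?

Allowing fractional choices, the relaxed optimum would be about 47.0, but projects are indivisible.
Pollux + Lyra + Deneb + Vega: cost 2 + 4 + 3 + 4 = 13 ≤ 15, return 17 + 3 + 16 + 8 = 44.
Pollux + Lyra + Deneb: cost 2 + 4 + 3 = 9 ≤ 15, return 17 + 3 + 16 = 36.
Pollux + Deneb + Vega: cost 2 + 3 + 4 = 9 ≤ 15, return 17 + 16 + 8 = 41.
Best is Pollux, Lyra, Deneb, and Vega with total return 44.

44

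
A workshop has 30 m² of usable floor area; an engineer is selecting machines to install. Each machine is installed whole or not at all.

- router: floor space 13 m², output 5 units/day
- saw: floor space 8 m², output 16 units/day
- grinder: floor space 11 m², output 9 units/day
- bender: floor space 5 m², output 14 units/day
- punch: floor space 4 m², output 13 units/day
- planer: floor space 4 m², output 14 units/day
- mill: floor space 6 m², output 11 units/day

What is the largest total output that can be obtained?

Allowing fractional choices, the relaxed optimum would be about 70.5, but machines are indivisible.
saw + bender + punch + planer + mill: floor space 8 + 5 + 4 + 4 + 6 = 27 ≤ 30, output 16 + 14 + 13 + 14 + 11 = 68.
grinder + bender + punch + planer + mill: floor space 11 + 5 + 4 + 4 + 6 = 30 ≤ 30, output 9 + 14 + 13 + 14 + 11 = 61.
saw + bender + punch + planer: floor space 8 + 5 + 4 + 4 = 21 ≤ 30, output 16 + 14 + 13 + 14 = 57.
Best is saw, bender, punch, planer, and mill with total output 68.

68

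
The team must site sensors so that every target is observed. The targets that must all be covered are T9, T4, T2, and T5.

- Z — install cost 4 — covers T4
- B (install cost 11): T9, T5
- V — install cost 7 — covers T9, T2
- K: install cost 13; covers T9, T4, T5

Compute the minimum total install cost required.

The greedy cost-per-new-target heuristic would pick V, Z, and B for 22, but a cheaper cover exists.
Choose V and K: together they cover T9, T4, T2, T5 — every target.
Total install cost: 7 + 13 = 20.
No cover costs less than 20.

20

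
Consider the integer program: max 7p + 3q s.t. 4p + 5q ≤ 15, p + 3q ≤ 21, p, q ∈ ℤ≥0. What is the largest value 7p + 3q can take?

21

The continuous relaxation peaks at (3.75, 0) with value 26.25; rounding to a feasible lattice point costs some objective.
(p,q)=(3,0): 4·3+5·0=12≤15, 1·3+3·0=3≤21, objective 21.
(p,q)=(2,1): 4·2+5·1=13≤15, 1·2+3·1=5≤21, objective 17.
(p,q)=(2,0): 4·2+5·0=8≤15, 1·2+3·0=2≤21, objective 14.
Maximum is 21 at (p,q)=(3,0).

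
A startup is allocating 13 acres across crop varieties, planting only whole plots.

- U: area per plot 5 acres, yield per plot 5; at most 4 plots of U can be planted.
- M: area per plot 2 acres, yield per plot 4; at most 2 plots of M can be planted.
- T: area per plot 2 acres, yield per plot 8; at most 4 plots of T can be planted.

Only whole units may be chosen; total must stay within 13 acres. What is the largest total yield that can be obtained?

40

Take 2×M and 4×T: area 12 ≤ 13, yield 2·4 + 4·8 = 40.
T has the best ratio (8/2) and is taken to its limit of 4; remaining capacity is filled optimally with the others.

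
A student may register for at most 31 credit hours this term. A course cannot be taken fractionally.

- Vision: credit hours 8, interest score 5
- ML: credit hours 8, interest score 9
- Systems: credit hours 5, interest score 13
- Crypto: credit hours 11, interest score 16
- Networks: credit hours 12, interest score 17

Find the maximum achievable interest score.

46

ML + Crypto + Networks: credit hours 8 + 11 + 12 = 31 ≤ 31, interest score 9 + 16 + 17 = 42.
Systems + Crypto + Networks: credit hours 5 + 11 + 12 = 28 ≤ 31, interest score 13 + 16 + 17 = 46.
Best is Systems, Crypto, and Networks with total interest score 46.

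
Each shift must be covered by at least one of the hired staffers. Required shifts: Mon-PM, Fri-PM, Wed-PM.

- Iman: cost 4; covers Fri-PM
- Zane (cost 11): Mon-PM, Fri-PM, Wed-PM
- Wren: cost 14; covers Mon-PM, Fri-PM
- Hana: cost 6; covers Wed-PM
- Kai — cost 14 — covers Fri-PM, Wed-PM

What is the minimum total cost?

11

Zane alone covers Mon-PM, Fri-PM, Wed-PM — every shift.
Total cost: 11.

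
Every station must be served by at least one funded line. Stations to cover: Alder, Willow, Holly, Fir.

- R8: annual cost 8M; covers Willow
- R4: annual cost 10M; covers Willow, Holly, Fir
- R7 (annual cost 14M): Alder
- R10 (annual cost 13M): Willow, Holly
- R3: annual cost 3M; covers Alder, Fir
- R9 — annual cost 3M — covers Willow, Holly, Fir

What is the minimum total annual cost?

Choose R3 and R9: together they cover Alder, Willow, Holly, Fir — every station.
Total annual cost: 3 + 3 = 6.
No cover costs less than 6.

6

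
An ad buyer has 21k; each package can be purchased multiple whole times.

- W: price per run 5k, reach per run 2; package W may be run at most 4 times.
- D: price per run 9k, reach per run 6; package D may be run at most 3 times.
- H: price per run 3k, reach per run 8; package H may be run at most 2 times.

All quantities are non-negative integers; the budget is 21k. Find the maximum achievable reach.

1×D and 2×H: price 15 ≤ 21, reach 1·6 + 2·8 = 22.
1×W, 1×D, and 2×H: price 20 ≤ 21, reach 1·2 + 1·6 + 2·8 = 24.
Best is 24.

24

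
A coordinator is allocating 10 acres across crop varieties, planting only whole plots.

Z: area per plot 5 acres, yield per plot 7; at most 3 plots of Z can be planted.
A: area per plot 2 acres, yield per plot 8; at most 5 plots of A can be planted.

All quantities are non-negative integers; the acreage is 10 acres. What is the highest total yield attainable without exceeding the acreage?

4×A: area 8 ≤ 10, yield 4·8 = 32.
5×A: area 10 ≤ 10, yield 5·8 = 40.
Best is 40.

40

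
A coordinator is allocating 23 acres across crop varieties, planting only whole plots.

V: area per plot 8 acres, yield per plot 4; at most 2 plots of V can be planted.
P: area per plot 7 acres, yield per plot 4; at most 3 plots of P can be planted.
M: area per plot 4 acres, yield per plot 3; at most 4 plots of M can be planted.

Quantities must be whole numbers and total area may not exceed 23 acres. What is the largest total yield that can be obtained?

Take 1×P and 4×M: area 23 ≤ 23, yield 1·4 + 4·3 = 16.
M has the best ratio (3/4) and is taken to its limit of 4; remaining capacity is filled optimally with the others.

16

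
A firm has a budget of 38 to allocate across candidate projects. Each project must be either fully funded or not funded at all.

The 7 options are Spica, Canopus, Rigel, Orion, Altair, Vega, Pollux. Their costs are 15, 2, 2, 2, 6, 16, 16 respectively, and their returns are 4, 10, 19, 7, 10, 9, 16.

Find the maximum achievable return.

62

Allowing fractional choices, the relaxed optimum would be about 67.6, but projects are indivisible.
Canopus + Rigel + Orion + Vega + Pollux: cost 2 + 2 + 2 + 16 + 16 = 38 ≤ 38, return 10 + 19 + 7 + 9 + 16 = 61.
Spica + Canopus + Rigel + Orion + Pollux: cost 15 + 2 + 2 + 2 + 16 = 37 ≤ 38, return 4 + 10 + 19 + 7 + 16 = 56.
Canopus + Rigel + Orion + Altair + Pollux: cost 2 + 2 + 2 + 6 + 16 = 28 ≤ 38, return 10 + 19 + 7 + 10 + 16 = 62.
Best is Canopus, Rigel, Orion, Altair, and Pollux with total return 62.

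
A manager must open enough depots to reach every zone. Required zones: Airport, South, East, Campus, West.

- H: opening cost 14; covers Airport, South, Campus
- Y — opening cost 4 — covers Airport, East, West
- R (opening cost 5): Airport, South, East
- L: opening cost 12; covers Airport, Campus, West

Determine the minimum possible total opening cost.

17

The greedy cost-per-new-zone heuristic would pick Y, R, and L for 21, but a cheaper cover exists.
Choose R and L: together they cover Airport, South, East, Campus, West — every zone.
Total opening cost: 5 + 12 = 17.
No cover costs less than 17.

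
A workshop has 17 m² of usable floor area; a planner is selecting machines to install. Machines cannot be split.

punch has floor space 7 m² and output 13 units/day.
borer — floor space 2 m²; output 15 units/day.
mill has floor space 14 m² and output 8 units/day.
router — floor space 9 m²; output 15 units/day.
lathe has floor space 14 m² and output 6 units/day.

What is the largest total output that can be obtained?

This is an integer program with binary decision variables.
borer + router: floor space 2 + 9 = 11 ≤ 17, output 15 + 15 = 30.
punch + borer: floor space 7 + 2 = 9 ≤ 17, output 13 + 15 = 28.
Best is borer and router with total output 30.

30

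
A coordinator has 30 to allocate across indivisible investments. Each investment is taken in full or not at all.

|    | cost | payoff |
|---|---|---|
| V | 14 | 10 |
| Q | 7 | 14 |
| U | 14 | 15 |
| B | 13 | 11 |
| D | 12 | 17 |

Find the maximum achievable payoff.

Q + U: cost 7 + 14 = 21 ≤ 30, payoff 14 + 15 = 29.
U + D: cost 14 + 12 = 26 ≤ 30, payoff 15 + 17 = 32.
Q + D: cost 7 + 12 = 19 ≤ 30, payoff 14 + 17 = 31.
Best is U and D with total payoff 32.

32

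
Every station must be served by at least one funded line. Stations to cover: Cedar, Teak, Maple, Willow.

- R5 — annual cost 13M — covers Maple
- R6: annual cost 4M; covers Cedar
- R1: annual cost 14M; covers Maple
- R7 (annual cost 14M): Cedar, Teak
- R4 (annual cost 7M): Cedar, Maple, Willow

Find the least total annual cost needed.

21

Choose R7 and R4: together they cover Cedar, Teak, Maple, Willow — every station.
Total annual cost: 14 + 7 = 21.
No cover costs less than 21.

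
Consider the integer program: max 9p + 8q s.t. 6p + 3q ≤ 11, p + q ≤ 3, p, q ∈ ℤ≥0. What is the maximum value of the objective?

24

Relaxing integrality, the LP optimum is 24.67 at (p,q) = (0.667, 2.33), which is not an integer point.
(p,q)=(0,3) is feasible, giving 24.
(p,q)=(1,1) is feasible, giving 17.
(p,q)=(0,2) is feasible, giving 16.
The best lattice point is (0,3), giving 24.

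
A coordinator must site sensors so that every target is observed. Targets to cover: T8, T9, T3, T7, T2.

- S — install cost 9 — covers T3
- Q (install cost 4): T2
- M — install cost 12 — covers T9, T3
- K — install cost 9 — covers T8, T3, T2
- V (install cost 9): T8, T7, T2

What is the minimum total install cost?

This is an integer covering problem.
The greedy cost-per-new-target heuristic would pick K, V, and M for 30, but a cheaper cover exists.
Choose M and V: together they cover T8, T9, T3, T7, T2 — every target.
Total install cost: 12 + 9 = 21.
No cover costs less than 21.

21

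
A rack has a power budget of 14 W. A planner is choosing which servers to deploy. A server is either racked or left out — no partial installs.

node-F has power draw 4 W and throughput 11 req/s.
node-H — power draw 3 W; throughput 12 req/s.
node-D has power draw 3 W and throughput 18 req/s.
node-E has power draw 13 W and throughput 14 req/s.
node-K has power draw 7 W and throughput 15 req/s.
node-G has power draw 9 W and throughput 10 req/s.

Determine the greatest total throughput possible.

Treat it as a binary knapsack problem.
Allowing fractional choices, the relaxed optimum would be about 49.6, but servers are indivisible.
node-F + node-D + node-K: power draw 4 + 3 + 7 = 14 ≤ 14, throughput 11 + 18 + 15 = 44.
node-H + node-D + node-K: power draw 3 + 3 + 7 = 13 ≤ 14, throughput 12 + 18 + 15 = 45.
Best is node-H, node-D, and node-K with total throughput 45.

45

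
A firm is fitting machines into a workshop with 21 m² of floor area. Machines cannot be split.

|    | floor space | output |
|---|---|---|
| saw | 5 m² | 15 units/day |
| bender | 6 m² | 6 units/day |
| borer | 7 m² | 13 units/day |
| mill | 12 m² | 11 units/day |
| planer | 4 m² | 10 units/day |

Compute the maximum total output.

This is a 0-1 knapsack instance.
saw + mill + planer: floor space 5 + 12 + 4 = 21 ≤ 21, output 15 + 11 + 10 = 36.
saw + bender + borer: floor space 5 + 6 + 7 = 18 ≤ 21, output 15 + 6 + 13 = 34.
saw + borer + planer: floor space 5 + 7 + 4 = 16 ≤ 21, output 15 + 13 + 10 = 38.
Best is saw, borer, and planer with total output 38.

38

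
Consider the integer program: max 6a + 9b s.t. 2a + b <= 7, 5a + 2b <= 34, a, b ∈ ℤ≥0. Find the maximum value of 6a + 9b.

63

(a,b)=(0,7): 2·0+1·7=7≤7, 5·0+2·7=14≤34, objective 63.
(a,b)=(0,6): 2·0+1·6=6≤7, 5·0+2·6=12≤34, objective 54.
The best lattice point is (0,7), giving 63.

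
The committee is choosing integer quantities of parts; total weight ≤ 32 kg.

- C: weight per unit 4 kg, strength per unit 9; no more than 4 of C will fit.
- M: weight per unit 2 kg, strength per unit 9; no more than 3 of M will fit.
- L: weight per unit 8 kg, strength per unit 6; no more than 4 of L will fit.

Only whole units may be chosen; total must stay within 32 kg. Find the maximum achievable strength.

4×C and 3×M: weight 22 ≤ 32, strength 4·9 + 3·9 = 63.
4×C, 3×M, and 1×L: weight 30 ≤ 32, strength 4·9 + 3·9 + 1·6 = 69.
Best is 69.

69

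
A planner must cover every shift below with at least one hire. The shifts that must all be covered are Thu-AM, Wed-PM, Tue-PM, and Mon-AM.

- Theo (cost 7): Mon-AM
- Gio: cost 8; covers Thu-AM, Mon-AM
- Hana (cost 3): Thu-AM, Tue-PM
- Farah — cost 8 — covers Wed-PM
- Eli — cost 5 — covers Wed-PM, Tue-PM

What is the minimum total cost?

The greedy cost-per-new-shift heuristic would pick Hana, Eli, and Theo for 15, but a cheaper cover exists.
Choose Gio and Eli: together they cover Thu-AM, Wed-PM, Tue-PM, Mon-AM — every shift.
Total cost: 8 + 5 = 13.
No cover costs less than 13.

13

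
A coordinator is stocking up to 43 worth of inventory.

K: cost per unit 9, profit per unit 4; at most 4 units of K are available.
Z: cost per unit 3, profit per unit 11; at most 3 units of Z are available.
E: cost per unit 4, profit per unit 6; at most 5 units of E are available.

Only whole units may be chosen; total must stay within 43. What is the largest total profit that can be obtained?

67

1×K, 3×Z, and 5×E: cost 38 ≤ 43, profit 1·4 + 3·11 + 5·6 = 67.
2×K, 3×Z, and 4×E: cost 43 ≤ 43, profit 2·4 + 3·11 + 4·6 = 65.
Best is 67.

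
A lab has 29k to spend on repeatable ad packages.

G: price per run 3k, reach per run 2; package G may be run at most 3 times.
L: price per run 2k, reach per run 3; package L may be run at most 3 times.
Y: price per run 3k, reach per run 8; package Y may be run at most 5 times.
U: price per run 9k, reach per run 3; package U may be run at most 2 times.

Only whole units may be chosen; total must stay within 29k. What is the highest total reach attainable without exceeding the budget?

53

This is a bounded integer knapsack.
3×G, 2×L, and 5×Y: price 28 ≤ 29, reach 3·2 + 2·3 + 5·8 = 52.
2×G, 3×L, and 5×Y: price 27 ≤ 29, reach 2·2 + 3·3 + 5·8 = 53.
Best is 53.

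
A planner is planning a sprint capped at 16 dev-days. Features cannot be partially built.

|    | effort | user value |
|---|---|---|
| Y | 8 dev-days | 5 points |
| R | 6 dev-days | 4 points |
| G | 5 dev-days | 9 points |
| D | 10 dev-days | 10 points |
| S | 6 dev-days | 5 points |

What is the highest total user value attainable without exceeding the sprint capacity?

Treat it as a binary knapsack problem.
Allowing fractional choices, the relaxed optimum would be about 19.8, but features are indivisible.
G + S: effort 5 + 6 = 11 ≤ 16, user value 9 + 5 = 14.
G + D: effort 5 + 10 = 15 ≤ 16, user value 9 + 10 = 19.
D + S: effort 10 + 6 = 16 ≤ 16, user value 10 + 5 = 15.
Best is G and D with total user value 19.

19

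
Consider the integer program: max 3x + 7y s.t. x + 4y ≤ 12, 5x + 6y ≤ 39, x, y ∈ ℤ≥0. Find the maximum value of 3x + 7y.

(x,y)=(4,2): 1·4+4·2=12≤12, 5·4+6·2=32≤39, objective 26.
(x,y)=(6,1): 1·6+4·1=10≤12, 5·6+6·1=36≤39, objective 25.
(x,y)=(3,2): 1·3+4·2=11≤12, 5·3+6·2=27≤39, objective 23.
(x,y)=(5,1): 1·5+4·1=9≤12, 5·5+6·1=31≤39, objective 22.
No feasible integer point exceeds 26.

26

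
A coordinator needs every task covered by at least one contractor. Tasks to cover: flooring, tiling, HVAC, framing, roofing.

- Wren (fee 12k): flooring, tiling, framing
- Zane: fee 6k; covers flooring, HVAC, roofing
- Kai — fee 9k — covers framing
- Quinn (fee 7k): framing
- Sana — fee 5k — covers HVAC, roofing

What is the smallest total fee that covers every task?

17

The greedy cost-per-new-task heuristic would pick Zane and Wren for 18, but a cheaper cover exists.
Choose Wren and Sana: together they cover flooring, tiling, HVAC, framing, roofing — every task.
Total fee: 12 + 5 = 17.
No cover costs less than 17.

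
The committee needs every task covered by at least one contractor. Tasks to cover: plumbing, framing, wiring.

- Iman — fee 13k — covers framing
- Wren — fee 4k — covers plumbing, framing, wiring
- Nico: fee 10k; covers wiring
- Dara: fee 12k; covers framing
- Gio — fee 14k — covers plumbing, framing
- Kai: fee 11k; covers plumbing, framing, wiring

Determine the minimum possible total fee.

Wren alone covers plumbing, framing, wiring — every task.
Total fee: 4.
No cover costs less than 4.

4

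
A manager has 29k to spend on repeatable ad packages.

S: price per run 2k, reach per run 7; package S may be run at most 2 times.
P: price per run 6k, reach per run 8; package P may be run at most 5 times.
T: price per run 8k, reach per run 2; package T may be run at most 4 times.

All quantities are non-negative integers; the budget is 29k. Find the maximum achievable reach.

46

2×S and 4×P: price 28 ≤ 29, reach 2·7 + 4·8 = 46.
1×S and 4×P: price 26 ≤ 29, reach 1·7 + 4·8 = 39.
Best is 46.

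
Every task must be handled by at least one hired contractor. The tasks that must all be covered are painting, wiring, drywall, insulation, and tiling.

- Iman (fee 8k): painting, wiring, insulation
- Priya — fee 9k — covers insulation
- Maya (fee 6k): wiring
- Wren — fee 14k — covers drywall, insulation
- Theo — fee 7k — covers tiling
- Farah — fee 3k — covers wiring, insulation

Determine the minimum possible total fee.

The greedy cost-per-new-task heuristic would pick Farah, Theo, Iman, and Wren for 32, but a cheaper cover exists.
Choose Iman, Wren, and Theo: together they cover painting, wiring, drywall, insulation, tiling — every task.
Total fee: 8 + 14 + 7 = 29.
No cover costs less than 29.

29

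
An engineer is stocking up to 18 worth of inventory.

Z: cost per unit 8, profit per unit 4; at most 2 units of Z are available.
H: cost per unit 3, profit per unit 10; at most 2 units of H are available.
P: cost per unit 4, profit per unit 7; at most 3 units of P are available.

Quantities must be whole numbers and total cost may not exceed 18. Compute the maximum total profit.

41

Take 2×H and 3×P: cost 18 ≤ 18, profit 2·10 + 3·7 = 41.
H has the best ratio (10/3) and is taken to its limit of 2; remaining capacity is filled optimally with the others.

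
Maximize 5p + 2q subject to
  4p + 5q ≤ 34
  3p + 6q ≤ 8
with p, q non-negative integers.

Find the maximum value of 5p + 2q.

10

Relaxing integrality, the LP optimum is 13.33 at (p,q) = (2.67, 0), which is not an integer point.
(p,q)=(2,0): 4·2+5·0=8≤34, 3·2+6·0=6≤8, objective 10.
(p,q)=(1,0): 4·1+5·0=4≤34, 3·1+6·0=3≤8, objective 5.
The best lattice point is (2,0), giving 10.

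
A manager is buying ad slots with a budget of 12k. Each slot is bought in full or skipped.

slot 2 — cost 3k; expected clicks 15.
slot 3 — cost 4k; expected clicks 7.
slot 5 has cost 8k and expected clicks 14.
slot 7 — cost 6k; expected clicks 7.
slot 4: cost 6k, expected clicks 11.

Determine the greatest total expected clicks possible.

29

This is a 0-1 knapsack instance.
Take slot 2 and slot 5: cost 3 + 8 = 11 ≤ 12, expected clicks 15 + 14 = 29.
No other feasible combination does better.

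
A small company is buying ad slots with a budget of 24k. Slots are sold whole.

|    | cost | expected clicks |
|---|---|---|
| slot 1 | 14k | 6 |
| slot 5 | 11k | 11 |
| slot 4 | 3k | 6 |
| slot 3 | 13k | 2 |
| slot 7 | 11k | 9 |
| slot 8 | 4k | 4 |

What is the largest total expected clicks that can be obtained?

21

Take slot 5, slot 4, and slot 8: cost 11 + 3 + 4 = 18 ≤ 24, expected clicks 11 + 6 + 4 = 21.
No other feasible combination does better.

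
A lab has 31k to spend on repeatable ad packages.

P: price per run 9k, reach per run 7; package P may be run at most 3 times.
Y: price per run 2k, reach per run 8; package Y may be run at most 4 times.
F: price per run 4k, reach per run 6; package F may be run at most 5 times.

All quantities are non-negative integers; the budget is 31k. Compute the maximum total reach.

62

4×Y and 5×F: price 28 ≤ 31, reach 4·8 + 5·6 = 62.
1×P, 4×Y, and 3×F: price 29 ≤ 31, reach 1·7 + 4·8 + 3·6 = 57.
Best is 62.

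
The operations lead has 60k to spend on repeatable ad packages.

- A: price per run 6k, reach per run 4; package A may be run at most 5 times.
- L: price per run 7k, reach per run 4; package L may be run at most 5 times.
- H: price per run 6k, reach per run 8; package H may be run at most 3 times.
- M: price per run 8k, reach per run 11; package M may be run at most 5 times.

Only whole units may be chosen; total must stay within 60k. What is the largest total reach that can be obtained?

M has the best ratio (11/8); taking only M gives at most 5×11 = 55 (stopped by the supply cap of 5).
Mixing does better — 3×H and 5×M: price 58 ≤ 60, reach 3·8 + 5·11 = 79.

79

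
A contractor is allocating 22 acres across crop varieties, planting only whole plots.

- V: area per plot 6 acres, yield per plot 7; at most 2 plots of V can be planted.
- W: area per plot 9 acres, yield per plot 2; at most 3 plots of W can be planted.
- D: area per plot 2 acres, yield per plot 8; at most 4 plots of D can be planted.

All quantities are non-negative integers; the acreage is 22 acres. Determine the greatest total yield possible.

46

This is a bounded integer knapsack.
D has the best ratio (8/2); taking only D gives at most 4×8 = 32 (stopped by the supply cap of 4).
Mixing does better — 2×V and 4×D: area 20 ≤ 22, yield 2·7 + 4·8 = 46.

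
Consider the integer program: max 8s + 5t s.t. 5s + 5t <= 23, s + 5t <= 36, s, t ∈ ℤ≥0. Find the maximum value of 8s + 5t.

The continuous relaxation peaks at (4.6, 0) with value 36.80; rounding to a feasible lattice point costs some objective.
(s,t)=(4,0): 5·4+5·0=20≤23, 1·4+5·0=4≤36, objective 32.
(s,t)=(3,1): 5·3+5·1=20≤23, 1·3+5·1=8≤36, objective 29.
Maximum is 32 at (s,t)=(4,0).

32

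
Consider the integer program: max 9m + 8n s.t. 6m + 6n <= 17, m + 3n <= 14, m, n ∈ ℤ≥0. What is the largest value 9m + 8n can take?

18

Relaxing integrality, the LP optimum is 25.50 at (m,n) = (2.83, 0), which is not an integer point.
(m,n)=(2,0): 6·2+6·0=12≤17, 1·2+3·0=2≤14, objective 18.
(m,n)=(1,1): 6·1+6·1=12≤17, 1·1+3·1=4≤14, objective 17.
(m,n)=(1,0): 6·1+6·0=6≤17, 1·1+3·0=1≤14, objective 9.
The best lattice point is (2,0), giving 18.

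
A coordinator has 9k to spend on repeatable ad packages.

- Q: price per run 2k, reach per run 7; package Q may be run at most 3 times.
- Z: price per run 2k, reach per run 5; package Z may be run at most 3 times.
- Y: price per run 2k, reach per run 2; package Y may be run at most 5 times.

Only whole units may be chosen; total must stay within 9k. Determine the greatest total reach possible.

26

Q has the best ratio (7/2); taking only Q gives at most 3×7 = 21 (stopped by the supply cap of 3).
Mixing does better — 3×Q and 1×Z: price 8 ≤ 9, reach 3·7 + 1·5 = 26.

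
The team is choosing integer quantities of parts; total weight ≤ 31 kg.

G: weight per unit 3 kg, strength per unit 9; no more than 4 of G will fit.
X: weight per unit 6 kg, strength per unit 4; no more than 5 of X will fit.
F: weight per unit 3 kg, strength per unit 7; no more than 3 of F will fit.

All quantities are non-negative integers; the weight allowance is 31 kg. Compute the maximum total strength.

61

4×G, 2×X, and 2×F: weight 30 ≤ 31, strength 4·9 + 2·4 + 2·7 = 58.
4×G, 1×X, and 3×F: weight 27 ≤ 31, strength 4·9 + 1·4 + 3·7 = 61.
Best is 61.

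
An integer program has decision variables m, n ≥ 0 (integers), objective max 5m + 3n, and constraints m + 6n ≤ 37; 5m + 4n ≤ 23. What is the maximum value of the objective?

21

(m,n)=(3,2) is feasible, giving 21.
(m,n)=(4,0) is feasible, giving 20.
No feasible integer point exceeds 21.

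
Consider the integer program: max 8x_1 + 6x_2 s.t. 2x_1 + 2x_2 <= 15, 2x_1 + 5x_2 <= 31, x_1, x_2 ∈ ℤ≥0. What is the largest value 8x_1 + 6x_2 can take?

56

Relaxing integrality, the LP optimum is 60.00 at (x_1,x_2) = (7.5, 0), which is not an integer point.
(x_1,x_2)=(7,0): 2·7+2·0=14≤15, 2·7+5·0=14≤31, objective 56.
(x_1,x_2)=(6,1): 2·6+2·1=14≤15, 2·6+5·1=17≤31, objective 54.
(x_1,x_2)=(6,0): 2·6+2·0=12≤15, 2·6+5·0=12≤31, objective 48.
Maximum is 56 at (x_1,x_2)=(7,0).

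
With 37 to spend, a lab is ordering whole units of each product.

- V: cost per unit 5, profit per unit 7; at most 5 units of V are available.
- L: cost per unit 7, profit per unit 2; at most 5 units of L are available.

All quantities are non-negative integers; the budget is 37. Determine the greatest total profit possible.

37

This is a bounded integer knapsack.
V has the best ratio (7/5); taking only V gives at most 5×7 = 35 (stopped by the supply cap of 5).
Mixing does better — 5×V and 1×L: cost 32 ≤ 37, profit 5·7 + 1·2 = 37.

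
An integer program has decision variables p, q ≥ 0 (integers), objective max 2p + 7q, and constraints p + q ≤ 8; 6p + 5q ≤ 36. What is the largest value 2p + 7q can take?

(p,q)=(0,7) is feasible, giving 49.
(p,q)=(1,6) is feasible, giving 44.
(p,q)=(0,6) is feasible, giving 42.
Maximum is 49 at (p,q)=(0,7).

49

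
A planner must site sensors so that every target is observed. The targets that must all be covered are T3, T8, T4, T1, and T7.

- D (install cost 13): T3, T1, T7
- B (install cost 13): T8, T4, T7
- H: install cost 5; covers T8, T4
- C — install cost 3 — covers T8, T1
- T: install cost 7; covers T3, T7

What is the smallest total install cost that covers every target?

15

This is an integer covering problem.
Choose H, C, and T: together they cover T3, T8, T4, T1, T7 — every target.
Total install cost: 5 + 3 + 7 = 15.
No cover costs less than 15.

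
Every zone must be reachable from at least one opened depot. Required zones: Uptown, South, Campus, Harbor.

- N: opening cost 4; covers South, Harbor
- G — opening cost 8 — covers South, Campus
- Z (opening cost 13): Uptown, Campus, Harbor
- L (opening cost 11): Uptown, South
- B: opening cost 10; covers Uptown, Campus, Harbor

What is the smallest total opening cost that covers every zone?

14

Choose N and B: together they cover Uptown, South, Campus, Harbor — every zone.
Total opening cost: 4 + 10 = 14.
No cover costs less than 14.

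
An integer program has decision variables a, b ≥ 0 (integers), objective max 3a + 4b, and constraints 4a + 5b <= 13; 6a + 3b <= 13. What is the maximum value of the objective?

8

Relaxing integrality, the LP optimum is 10.40 at (a,b) = (0, 2.6), which is not an integer point.
(a,b)=(0,2): 4·0+5·2=10≤13, 6·0+3·2=6≤13, objective 8.
(a,b)=(1,1): 4·1+5·1=9≤13, 6·1+3·1=9≤13, objective 7.
(a,b)=(0,1): 4·0+5·1=5≤13, 6·0+3·1=3≤13, objective 4.
Maximum is 8 at (a,b)=(0,2).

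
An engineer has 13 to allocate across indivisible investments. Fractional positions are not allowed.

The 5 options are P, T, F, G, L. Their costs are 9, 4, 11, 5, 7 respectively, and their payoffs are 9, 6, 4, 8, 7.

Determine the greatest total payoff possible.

Allowing fractional choices, the relaxed optimum would be about 18.0, but investments are indivisible.
P + T: cost 9 + 4 = 13 ≤ 13, payoff 9 + 6 = 15.
G + L: cost 5 + 7 = 12 ≤ 13, payoff 8 + 7 = 15.
T + G: cost 4 + 5 = 9 ≤ 13, payoff 6 + 8 = 14.
The maximum payoff is 15; one optimal choice is G and L.

15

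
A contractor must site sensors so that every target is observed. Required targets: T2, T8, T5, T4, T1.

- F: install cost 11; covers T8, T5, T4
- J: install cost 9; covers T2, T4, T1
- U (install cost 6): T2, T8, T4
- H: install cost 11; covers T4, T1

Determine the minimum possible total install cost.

This is a weighted set-cover instance.
Choose F and J: together they cover T2, T8, T5, T4, T1 — every target.
Total install cost: 11 + 9 = 20.

20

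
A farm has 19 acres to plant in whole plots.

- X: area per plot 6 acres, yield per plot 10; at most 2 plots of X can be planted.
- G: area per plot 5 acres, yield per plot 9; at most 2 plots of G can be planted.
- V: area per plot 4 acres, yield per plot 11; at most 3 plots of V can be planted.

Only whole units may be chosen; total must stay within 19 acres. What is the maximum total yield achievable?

43

This is a bounded integer knapsack.
V has the best ratio (11/4); taking only V gives at most 3×11 = 33 (stopped by the supply cap of 3).
Mixing does better — 1×X and 3×V: area 18 ≤ 19, yield 1·10 + 3·11 = 43.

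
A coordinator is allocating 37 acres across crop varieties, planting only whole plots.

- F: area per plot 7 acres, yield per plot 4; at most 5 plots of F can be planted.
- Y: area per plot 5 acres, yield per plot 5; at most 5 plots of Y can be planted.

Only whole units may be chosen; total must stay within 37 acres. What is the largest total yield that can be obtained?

1×F and 5×Y: area 32 ≤ 37, yield 1·4 + 5·5 = 29.
2×F and 4×Y: area 34 ≤ 37, yield 2·4 + 4·5 = 28.
Best is 29.

29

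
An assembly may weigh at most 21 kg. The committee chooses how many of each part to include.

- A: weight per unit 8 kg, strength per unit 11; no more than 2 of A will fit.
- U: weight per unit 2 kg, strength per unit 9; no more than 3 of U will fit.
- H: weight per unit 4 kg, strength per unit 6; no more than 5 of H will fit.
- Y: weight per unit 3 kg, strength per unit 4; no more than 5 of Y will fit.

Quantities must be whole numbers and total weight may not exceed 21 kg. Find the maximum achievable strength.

Take 3×U, 3×H, and 1×Y: weight 21 ≤ 21, strength 3·9 + 3·6 + 1·4 = 49.
U has the best ratio (9/2) and is taken to its limit of 3; remaining capacity is filled optimally with the others.

49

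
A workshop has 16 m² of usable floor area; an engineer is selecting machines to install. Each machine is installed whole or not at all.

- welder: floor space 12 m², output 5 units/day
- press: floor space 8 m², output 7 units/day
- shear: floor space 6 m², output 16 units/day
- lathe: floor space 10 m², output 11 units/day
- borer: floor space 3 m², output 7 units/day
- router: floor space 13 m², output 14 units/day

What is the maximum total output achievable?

Allowing fractional choices, the relaxed optimum would be about 30.7, but machines are indivisible.
press + shear: floor space 8 + 6 = 14 ≤ 16, output 7 + 16 = 23.
shear + lathe: floor space 6 + 10 = 16 ≤ 16, output 16 + 11 = 27.
shear + borer: floor space 6 + 3 = 9 ≤ 16, output 16 + 7 = 23.
Best is shear and lathe with total output 27.

27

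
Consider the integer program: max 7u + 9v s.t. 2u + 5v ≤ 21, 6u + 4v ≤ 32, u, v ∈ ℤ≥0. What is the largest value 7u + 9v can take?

Relaxing integrality, the LP optimum is 49.55 at (u,v) = (3.45, 2.82), which is not an integer point.
(u,v)=(3,3): 2·3+5·3=21≤21, 6·3+4·3=30≤32, objective 48.
(u,v)=(4,2): 2·4+5·2=18≤21, 6·4+4·2=32≤32, objective 46.
(u,v)=(2,3): 2·2+5·3=19≤21, 6·2+4·3=24≤32, objective 41.
Maximum is 48 at (u,v)=(3,3).

48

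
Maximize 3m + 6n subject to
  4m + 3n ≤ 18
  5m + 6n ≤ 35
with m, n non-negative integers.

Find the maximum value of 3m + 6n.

(m,n)=(0,5): 4·0+3·5=15≤18, 5·0+6·5=30≤35, objective 30.
(m,n)=(1,4): 4·1+3·4=16≤18, 5·1+6·4=29≤35, objective 27.
The best lattice point is (0,5), giving 30.

30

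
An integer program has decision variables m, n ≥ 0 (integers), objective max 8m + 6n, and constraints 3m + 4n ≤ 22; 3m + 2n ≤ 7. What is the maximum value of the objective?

20

The continuous relaxation peaks at (0, 3.5) with value 21.00; rounding to a feasible lattice point costs some objective.
(m,n)=(1,2): 3·1+4·2=11≤22, 3·1+2·2=7≤7, objective 20.
(m,n)=(0,3): 3·0+4·3=12≤22, 3·0+2·3=6≤7, objective 18.
(m,n)=(1,1): 3·1+4·1=7≤22, 3·1+2·1=5≤7, objective 14.
No feasible integer point exceeds 20.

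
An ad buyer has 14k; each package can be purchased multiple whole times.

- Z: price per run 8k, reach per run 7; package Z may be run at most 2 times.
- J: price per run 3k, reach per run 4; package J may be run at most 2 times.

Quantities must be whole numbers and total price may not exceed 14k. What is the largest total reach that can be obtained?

15

J has the best ratio (4/3); taking only J gives at most 2×4 = 8 (stopped by the supply cap of 2).
Mixing does better — 1×Z and 2×J: price 14 ≤ 14, reach 1·7 + 2·4 = 15.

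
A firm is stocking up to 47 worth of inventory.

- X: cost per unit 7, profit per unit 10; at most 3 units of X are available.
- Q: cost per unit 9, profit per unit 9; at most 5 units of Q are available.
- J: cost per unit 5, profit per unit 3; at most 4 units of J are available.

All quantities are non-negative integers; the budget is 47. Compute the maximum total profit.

Take 3×X, 2×Q, and 1×J: cost 44 ≤ 47, profit 3·10 + 2·9 + 1·3 = 51.
X has the best ratio (10/7) and is taken to its limit of 3; remaining capacity is filled optimally with the others.

51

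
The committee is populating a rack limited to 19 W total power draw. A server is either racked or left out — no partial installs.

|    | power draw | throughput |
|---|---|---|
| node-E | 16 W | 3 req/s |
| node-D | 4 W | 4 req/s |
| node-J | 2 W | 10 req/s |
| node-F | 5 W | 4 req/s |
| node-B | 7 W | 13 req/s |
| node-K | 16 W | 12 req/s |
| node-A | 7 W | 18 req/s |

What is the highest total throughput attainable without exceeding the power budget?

Allowing fractional choices, the relaxed optimum would be about 44.0, but servers are indivisible.
node-D + node-J + node-F + node-A: power draw 4 + 2 + 5 + 7 = 18 ≤ 19, throughput 4 + 10 + 4 + 18 = 36.
node-J + node-B + node-A: power draw 2 + 7 + 7 = 16 ≤ 19, throughput 10 + 13 + 18 = 41.
Best is node-J, node-B, and node-A with total throughput 41.

41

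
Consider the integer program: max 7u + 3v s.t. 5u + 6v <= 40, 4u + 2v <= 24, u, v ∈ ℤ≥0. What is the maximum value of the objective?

42

(u,v)=(6,0): 5·6+6·0=30≤40, 4·6+2·0=24≤24, objective 42.
(u,v)=(5,1): 5·5+6·1=31≤40, 4·5+2·1=22≤24, objective 38.
Maximum is 42 at (u,v)=(6,0).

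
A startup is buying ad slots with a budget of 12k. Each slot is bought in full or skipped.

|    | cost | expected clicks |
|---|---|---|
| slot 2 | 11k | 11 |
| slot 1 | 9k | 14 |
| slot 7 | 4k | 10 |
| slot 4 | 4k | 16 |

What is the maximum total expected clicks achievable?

Take slot 7 and slot 4: cost 4 + 4 = 8 ≤ 12, expected clicks 10 + 16 = 26.
No other feasible combination does better.

26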